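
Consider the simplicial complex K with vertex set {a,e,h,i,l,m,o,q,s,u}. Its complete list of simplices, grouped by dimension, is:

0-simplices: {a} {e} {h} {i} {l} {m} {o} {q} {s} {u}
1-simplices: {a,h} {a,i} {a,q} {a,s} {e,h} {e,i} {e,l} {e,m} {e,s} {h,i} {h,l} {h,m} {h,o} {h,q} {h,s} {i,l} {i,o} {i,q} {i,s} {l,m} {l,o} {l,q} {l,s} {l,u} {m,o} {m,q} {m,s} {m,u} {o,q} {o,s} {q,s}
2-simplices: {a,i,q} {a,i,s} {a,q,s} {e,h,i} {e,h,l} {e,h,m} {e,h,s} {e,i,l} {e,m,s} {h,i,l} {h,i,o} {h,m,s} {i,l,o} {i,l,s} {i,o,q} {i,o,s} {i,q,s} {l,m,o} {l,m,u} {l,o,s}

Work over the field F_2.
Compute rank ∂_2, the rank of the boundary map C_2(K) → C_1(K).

rank∂_2=16

n_0=10 n_1=31 n_2=20  [Z2]
∂1: piv[ah,ai,aq,as,eh,el,em,ho,lu] rk=9  ker:ei,es,hi,hl,hm,hq,hs,il,io,iq,is,lm,lo,lq,ls,mo,mq,ms,mu,oq,os,qs
∂2: piv[aiq,ais,aqs,ehi,ehl,ehm,ehs,eil,ems,hio,ilo,ils,ioq,ios,lmo,lmu] rk=16  ker:hil,hms,iqs,los
rk∂_2=16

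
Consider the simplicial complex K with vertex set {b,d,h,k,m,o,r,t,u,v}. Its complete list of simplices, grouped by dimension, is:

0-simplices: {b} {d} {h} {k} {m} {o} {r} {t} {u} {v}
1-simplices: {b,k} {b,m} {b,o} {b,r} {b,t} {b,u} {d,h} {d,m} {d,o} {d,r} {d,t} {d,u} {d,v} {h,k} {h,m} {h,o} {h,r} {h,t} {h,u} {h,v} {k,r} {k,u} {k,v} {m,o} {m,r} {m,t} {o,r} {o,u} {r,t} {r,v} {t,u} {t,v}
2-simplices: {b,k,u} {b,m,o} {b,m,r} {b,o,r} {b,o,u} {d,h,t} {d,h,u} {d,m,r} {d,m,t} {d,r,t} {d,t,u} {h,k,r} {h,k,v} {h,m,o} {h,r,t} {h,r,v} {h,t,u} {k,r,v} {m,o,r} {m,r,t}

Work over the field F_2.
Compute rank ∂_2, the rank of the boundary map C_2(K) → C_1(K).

rank∂_2=16

n_0=10 n_1=32 n_2=20  [Z2]
∂1: piv[bk,bm,bo,br,bt,bu,dh,dm,dv] rk=9  ker:do,dr,dt,du,hk,hm,ho,hr,ht,hu,hv,kr,ku,kv,mo,mr,mt,or,ou,rt,rv,tu,tv
∂2: piv[bku,bmo,bmr,bor,bou,dht,dhu,dmr,dmt,drt,dtu,hkr,hkv,hmo,hrt,hrv] rk=16  ker:htu,krv,mor,mrt
rk∂_2=16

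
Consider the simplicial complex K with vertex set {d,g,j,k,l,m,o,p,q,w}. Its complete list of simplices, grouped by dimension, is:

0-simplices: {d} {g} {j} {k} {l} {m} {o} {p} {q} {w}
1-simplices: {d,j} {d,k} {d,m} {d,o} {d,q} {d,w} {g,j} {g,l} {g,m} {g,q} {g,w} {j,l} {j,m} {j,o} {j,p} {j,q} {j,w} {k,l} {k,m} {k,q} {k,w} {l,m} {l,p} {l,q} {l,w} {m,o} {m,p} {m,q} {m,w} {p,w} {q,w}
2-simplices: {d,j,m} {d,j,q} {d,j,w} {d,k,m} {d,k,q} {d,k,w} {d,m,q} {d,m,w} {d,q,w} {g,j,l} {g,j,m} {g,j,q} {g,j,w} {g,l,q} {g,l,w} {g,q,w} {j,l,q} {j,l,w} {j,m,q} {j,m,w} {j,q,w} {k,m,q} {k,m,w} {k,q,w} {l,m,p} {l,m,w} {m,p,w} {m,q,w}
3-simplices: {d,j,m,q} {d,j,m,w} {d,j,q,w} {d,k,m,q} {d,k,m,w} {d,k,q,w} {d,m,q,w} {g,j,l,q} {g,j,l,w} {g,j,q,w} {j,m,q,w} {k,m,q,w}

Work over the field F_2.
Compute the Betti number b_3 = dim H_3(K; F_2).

b_3=2

n_0=10 n_1=31 n_2=28 n_3=12  [Z2]
∂1: piv[dj,dk,dm,do,dq,dw,gj,gl,jp] rk=9  ker:gm,gq,gw,jl,jm,jo,jq,jw,kl,km,kq,kw,lm,lp,lq,lw,mo,mp,mq,mw,pw,qw
∂2: piv[djm,djq,djw,dkm,dkq,dkw,dmq,dmw,dqw,gjl,gjm,gjq,gjw,glq,glw,lmp,lmw,mpw] rk=18  ker:gqw,jlq,jlw,jmq,jmw,jqw,kmq,kmw,kqw,mqw
∂3: piv[djmq,djmw,djqw,dkmq,dkmw,dkqw,dmqw,gjlq,gjlw,gjqw] rk=10  ker:jmqw,kmqw
b_3=(12−10)−0=2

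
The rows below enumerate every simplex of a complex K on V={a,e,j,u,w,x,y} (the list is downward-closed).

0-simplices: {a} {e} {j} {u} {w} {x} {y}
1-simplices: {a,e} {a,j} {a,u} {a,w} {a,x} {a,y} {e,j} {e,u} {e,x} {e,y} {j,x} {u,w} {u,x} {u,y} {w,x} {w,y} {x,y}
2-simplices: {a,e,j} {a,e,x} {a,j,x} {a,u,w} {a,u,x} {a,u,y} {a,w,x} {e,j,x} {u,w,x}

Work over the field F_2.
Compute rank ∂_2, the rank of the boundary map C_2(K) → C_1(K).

rank∂_2=7

n_0=7 n_1=17 n_2=9  [Z2]
∂1: piv[ae,aj,au,aw,ax,ay] rk=6  ker:ej,eu,ex,ey,jx,uw,ux,uy,wx,wy,xy
∂2: piv[aej,aex,ajx,auw,aux,auy,awx] rk=7  ker:ejx,uwx
rk∂_2=7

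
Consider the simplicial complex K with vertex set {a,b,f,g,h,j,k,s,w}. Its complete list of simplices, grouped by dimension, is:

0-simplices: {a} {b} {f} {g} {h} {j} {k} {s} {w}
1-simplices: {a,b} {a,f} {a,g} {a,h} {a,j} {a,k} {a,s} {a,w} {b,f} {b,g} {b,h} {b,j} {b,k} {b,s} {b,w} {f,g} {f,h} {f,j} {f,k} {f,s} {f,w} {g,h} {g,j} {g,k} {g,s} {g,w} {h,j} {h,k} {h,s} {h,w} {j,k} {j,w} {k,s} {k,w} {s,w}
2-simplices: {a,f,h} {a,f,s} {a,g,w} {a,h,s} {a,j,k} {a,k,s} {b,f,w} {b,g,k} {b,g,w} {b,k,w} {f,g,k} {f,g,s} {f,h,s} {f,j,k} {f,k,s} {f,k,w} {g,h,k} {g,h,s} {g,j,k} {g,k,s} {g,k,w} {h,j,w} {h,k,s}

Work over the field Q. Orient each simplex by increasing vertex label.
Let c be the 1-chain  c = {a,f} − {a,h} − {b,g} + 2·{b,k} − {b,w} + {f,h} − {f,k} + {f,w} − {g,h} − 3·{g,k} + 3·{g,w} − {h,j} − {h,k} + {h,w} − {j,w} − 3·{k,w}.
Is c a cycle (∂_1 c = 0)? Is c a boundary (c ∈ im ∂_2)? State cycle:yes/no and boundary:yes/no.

n_0=9 n_1=35 n_2=23  [Q]
∂1: piv[ab,af,ag,ah,aj,ak,as,aw] rk=8  ker:bf,bg,bh,bj,bk,bs,bw,fg,fh,fj,fk,fs,fw,gh,gj,gk,gs,gw,hj,hk,hs,hw,jk,jw,ks,kw,sw
∂2: piv[afh,afs,agw,ahs,ajk,aks,bfw,bgk,bgw,bkw,fgk,fgs,fjk,fks,fkw,ghk,ghs,gjk,hjw] rk=19  ker:fhs,gks,gkw,hks
∂1c = 0
c vs im∂2: reduces to 0 ⇒ boundary

cycle:yes boundary:yes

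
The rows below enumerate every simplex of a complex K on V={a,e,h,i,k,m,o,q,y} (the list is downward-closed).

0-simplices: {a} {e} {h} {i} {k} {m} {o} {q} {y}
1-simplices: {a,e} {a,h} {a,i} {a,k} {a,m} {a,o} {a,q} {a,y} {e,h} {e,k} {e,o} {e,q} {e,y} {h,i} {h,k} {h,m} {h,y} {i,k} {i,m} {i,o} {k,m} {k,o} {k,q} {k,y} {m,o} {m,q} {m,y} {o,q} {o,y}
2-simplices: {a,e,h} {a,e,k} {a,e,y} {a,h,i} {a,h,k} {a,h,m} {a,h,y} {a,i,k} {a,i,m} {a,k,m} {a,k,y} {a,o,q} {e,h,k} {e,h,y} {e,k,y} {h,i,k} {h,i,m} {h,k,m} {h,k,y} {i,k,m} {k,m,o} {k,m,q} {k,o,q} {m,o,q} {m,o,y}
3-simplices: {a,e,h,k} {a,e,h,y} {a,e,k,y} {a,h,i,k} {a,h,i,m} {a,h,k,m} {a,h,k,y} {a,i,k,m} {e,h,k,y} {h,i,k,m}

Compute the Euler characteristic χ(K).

χ(K)=-5

n_0=9 n_1=29 n_2=25 n_3=10
χ=+9−29+25−10=-5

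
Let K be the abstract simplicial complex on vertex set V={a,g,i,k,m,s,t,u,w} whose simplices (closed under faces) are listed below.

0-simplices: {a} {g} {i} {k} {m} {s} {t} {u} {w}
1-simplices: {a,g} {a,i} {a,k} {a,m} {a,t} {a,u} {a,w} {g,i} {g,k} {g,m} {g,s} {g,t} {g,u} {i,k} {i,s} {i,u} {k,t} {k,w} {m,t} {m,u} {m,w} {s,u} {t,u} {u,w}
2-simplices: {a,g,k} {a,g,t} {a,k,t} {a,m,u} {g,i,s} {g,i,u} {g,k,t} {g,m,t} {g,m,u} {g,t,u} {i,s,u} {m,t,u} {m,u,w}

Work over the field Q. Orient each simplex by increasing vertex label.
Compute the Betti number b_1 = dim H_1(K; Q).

b_1=5

n_0=9 n_1=24 n_2=13  [Q]
∂1: piv[ag,ai,ak,am,at,au,aw,gs] rk=8  ker:gi,gk,gm,gt,gu,ik,is,iu,kt,kw,mt,mu,mw,su,tu,uw
∂2: piv[agk,agt,akt,amu,gis,giu,gmt,gmu,gtu,isu,muw] rk=11  ker:gkt,mtu
b_1=(24−8)−11=5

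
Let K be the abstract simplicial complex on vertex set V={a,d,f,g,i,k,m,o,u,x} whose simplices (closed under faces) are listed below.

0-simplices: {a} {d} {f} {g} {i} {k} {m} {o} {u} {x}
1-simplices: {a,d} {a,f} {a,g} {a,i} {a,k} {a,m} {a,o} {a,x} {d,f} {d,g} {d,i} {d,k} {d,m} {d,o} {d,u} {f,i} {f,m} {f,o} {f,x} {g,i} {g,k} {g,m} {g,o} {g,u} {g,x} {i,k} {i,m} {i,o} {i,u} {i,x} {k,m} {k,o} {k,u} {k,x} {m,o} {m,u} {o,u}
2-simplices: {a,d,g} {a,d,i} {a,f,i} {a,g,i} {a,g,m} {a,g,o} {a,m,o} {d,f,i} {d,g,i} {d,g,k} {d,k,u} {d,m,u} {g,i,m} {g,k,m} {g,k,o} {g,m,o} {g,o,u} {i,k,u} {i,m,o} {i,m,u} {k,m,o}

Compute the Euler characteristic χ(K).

χ(K)=-6

n_0=10 n_1=37 n_2=21
χ=+10−37+21=-6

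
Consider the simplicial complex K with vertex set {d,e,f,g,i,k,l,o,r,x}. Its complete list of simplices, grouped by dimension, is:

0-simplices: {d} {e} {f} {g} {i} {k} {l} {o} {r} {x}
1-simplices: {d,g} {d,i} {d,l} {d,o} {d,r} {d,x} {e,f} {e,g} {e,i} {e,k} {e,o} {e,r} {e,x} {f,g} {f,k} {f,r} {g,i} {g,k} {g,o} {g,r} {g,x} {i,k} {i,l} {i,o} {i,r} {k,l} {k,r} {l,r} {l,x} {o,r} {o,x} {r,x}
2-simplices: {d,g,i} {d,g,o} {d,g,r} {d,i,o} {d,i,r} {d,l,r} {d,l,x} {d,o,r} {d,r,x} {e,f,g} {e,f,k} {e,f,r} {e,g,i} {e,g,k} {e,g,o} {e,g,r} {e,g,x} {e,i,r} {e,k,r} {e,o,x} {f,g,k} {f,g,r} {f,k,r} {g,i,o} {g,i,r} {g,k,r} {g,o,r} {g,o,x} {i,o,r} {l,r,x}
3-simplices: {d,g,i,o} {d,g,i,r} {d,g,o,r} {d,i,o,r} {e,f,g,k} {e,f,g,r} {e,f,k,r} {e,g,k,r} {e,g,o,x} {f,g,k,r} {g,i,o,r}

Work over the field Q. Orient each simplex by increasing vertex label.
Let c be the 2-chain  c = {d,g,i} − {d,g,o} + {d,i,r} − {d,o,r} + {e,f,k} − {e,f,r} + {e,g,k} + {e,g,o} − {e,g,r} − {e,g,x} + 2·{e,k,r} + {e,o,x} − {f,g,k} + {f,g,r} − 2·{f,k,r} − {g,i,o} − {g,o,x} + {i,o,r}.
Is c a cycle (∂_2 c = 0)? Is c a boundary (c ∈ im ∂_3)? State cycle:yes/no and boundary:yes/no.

n_0=10 n_1=32 n_2=30 n_3=11  [Q]
∂1: piv[dg,di,dl,do,dr,dx,ef,eg,ek] rk=9  ker:ei,eo,er,ex,fg,fk,fr,gi,gk,go,gr,gx,ik,il,io,ir,kl,kr,lr,lx,or,ox,rx
∂2: piv[dgi,dgo,dgr,dio,dir,dlr,dlx,dor,drx,efg,efk,efr,egi,egk,ego,egr,egx,ekr,eox] rk=19  ker:eir,fgk,fgr,fkr,gio,gir,gkr,gor,gox,ior,lrx
∂3: piv[dgio,dgir,dgor,dior,efgk,efgr,efkr,egkr,egox] rk=9  ker:fgkr,gior
∂2c = 0
c vs im∂3: reduces to 0 ⇒ boundary

cycle:yes boundary:yes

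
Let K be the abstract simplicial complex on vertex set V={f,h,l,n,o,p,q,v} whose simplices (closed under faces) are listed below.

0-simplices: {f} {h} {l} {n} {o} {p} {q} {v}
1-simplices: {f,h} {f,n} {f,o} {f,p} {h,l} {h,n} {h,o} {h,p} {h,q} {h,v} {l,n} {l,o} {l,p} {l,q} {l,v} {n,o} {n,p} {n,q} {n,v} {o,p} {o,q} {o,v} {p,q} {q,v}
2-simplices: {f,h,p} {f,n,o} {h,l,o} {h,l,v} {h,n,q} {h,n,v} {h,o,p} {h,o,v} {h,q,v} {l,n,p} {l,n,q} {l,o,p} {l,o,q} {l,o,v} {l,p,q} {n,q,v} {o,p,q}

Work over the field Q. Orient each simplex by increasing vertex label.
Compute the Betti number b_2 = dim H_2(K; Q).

n_0=8 n_1=24 n_2=17  [Q]
∂1: piv[fh,fn,fo,fp,hl,hq,hv] rk=7  ker:hn,ho,hp,ln,lo,lp,lq,lv,no,np,nq,nv,op,oq,ov,pq,qv
∂2: piv[fhp,fno,hlo,hlv,hnq,hnv,hop,hov,hqv,lnp,lnq,lop,loq,lpq] rk=14  ker:lov,nqv,opq
b_2=(17−14)−0=3

b_2=3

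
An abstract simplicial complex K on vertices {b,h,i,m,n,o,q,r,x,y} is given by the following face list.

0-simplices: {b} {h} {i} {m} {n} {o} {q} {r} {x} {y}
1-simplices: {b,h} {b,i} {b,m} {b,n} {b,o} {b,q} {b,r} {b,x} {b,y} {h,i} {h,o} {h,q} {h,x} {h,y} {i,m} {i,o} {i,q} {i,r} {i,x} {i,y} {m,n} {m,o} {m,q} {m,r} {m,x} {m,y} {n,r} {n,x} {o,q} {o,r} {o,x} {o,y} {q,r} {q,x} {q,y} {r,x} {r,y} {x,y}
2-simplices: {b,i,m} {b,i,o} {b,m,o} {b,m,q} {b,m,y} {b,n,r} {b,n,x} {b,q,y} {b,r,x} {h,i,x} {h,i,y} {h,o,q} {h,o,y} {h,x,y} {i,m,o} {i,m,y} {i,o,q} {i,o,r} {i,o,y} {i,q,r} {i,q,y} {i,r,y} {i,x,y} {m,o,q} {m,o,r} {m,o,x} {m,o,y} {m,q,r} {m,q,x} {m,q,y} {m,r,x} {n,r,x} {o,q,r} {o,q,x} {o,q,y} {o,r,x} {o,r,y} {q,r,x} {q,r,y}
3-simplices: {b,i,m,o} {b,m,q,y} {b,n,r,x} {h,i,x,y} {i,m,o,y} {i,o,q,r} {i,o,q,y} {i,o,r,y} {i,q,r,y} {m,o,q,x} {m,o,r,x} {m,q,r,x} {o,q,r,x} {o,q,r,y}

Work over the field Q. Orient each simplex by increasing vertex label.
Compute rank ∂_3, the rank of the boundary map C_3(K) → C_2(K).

n_0=10 n_1=38 n_2=39 n_3=14  [Q]
∂1: piv[bh,bi,bm,bn,bo,bq,br,bx,by] rk=9  ker:hi,ho,hq,hx,hy,im,io,iq,ir,ix,iy,mn,mo,mq,mr,mx,my,nr,nx,oq,or,ox,oy,qr,qx,qy,rx,ry,xy
∂2: piv[bim,bio,bmo,bmq,bmy,bnr,bnx,bqy,brx,hix,hiy,hoq,hoy,hxy,imy,ioq,ior,ioy,iqr,iqy,iry,mor,mox,mqx,mrx] rk=25  ker:imo,ixy,moq,moy,mqr,mqy,nrx,oqr,oqx,oqy,orx,ory,qrx,qry
∂3: piv[bimo,bmqy,bnrx,hixy,imoy,ioqr,ioqy,iory,iqry,moqx,morx,mqrx,oqrx] rk=13  ker:oqry
rk∂_3=13

rank∂_3=13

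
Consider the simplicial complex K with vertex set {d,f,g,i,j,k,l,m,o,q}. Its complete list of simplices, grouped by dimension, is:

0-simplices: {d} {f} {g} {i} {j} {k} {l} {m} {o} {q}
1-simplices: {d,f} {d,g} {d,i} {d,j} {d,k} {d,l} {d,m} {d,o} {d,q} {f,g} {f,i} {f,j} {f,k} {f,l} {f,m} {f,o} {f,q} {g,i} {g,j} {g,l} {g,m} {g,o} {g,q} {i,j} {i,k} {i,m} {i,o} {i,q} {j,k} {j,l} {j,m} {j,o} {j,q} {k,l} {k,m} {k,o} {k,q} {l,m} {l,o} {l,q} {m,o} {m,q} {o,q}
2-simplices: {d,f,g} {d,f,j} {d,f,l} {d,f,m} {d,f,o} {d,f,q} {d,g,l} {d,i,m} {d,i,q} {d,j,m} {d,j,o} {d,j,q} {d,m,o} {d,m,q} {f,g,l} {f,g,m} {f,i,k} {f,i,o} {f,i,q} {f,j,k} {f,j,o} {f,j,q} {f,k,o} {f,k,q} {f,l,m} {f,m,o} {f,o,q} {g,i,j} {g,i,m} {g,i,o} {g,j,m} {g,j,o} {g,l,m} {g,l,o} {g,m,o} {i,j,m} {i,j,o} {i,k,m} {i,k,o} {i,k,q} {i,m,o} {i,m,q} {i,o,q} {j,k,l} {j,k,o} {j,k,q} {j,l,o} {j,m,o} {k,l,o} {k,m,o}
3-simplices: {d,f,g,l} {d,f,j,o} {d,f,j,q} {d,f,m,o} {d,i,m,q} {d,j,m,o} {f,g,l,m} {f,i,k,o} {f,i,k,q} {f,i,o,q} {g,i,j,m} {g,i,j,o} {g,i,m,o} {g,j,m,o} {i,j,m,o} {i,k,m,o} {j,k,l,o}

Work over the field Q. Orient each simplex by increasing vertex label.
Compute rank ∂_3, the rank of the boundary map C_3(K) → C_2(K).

rank∂_3=16

n_0=10 n_1=43 n_2=50 n_3=17  [Q]
∂1: piv[df,dg,di,dj,dk,dl,dm,do,dq] rk=9  ker:fg,fi,fj,fk,fl,fm,fo,fq,gi,gj,gl,gm,go,gq,ij,ik,im,io,iq,jk,jl,jm,jo,jq,kl,km,ko,kq,lm,lo,lq,mo,mq,oq
∂2: piv[dfg,dfj,dfl,dfm,dfo,dfq,dgl,dim,diq,djm,djo,djq,dmo,dmq,fgm,fik,fio,fiq,fjk,fko,fkq,flm,foq,gij,gim,gio,gjm,glo,ikm,jkl,jlo] rk=31  ker:fgl,fjo,fjq,fmo,gjo,glm,gmo,ijm,ijo,iko,ikq,imo,imq,ioq,jko,jkq,jmo,klo,kmo
∂3: piv[dfgl,dfjo,dfjq,dfmo,dimq,djmo,fglm,fiko,fikq,fioq,gijm,gijo,gimo,gjmo,ikmo,jklo] rk=16  ker:ijmo
rk∂_3=16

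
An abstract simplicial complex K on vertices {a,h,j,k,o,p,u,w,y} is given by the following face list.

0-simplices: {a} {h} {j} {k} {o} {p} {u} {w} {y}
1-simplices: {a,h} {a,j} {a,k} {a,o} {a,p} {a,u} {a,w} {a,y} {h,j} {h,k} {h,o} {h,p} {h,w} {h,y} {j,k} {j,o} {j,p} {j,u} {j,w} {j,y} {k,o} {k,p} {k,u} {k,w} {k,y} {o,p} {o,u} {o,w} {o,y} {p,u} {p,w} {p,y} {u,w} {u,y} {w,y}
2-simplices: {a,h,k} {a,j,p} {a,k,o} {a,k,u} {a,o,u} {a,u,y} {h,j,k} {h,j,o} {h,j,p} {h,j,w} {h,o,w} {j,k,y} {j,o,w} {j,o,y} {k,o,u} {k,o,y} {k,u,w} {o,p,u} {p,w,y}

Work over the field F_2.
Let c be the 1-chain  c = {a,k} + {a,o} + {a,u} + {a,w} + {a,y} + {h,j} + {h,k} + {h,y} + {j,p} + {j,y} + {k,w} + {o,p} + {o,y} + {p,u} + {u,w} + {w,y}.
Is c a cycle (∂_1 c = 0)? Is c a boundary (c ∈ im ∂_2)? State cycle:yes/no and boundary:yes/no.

cycle:no boundary:no

n_0=9 n_1=35 n_2=19  [Z2]
∂1: piv[ah,aj,ak,ao,ap,au,aw,ay] rk=8  ker:hj,hk,ho,hp,hw,hy,jk,jo,jp,ju,jw,jy,ko,kp,ku,kw,ky,op,ou,ow,oy,pu,pw,py,uw,uy,wy
∂2: piv[ahk,ajp,ako,aku,aou,auy,hjk,hjo,hjp,hjw,how,jky,joy,koy,kuw,opu,pwy] rk=17  ker:jow,kou
∂1c = {a} + {h} + {j} + {k} + {o} + {p} + {u} + {y}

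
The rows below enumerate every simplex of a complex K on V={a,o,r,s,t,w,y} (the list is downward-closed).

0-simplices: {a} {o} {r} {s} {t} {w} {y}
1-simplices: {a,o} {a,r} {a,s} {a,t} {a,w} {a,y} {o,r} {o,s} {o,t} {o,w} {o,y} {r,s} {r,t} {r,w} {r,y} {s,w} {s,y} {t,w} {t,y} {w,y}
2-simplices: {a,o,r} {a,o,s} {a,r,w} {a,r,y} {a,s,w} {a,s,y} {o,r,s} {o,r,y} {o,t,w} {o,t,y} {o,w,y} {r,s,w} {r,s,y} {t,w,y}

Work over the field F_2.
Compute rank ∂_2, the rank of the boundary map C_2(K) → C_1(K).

rank∂_2=11

n_0=7 n_1=20 n_2=14  [Z2]
∂1: piv[ao,ar,as,at,aw,ay] rk=6  ker:or,os,ot,ow,oy,rs,rt,rw,ry,sw,sy,tw,ty,wy
∂2: piv[aor,aos,arw,ary,asw,asy,ors,ory,otw,oty,owy] rk=11  ker:rsw,rsy,twy
rk∂_2=11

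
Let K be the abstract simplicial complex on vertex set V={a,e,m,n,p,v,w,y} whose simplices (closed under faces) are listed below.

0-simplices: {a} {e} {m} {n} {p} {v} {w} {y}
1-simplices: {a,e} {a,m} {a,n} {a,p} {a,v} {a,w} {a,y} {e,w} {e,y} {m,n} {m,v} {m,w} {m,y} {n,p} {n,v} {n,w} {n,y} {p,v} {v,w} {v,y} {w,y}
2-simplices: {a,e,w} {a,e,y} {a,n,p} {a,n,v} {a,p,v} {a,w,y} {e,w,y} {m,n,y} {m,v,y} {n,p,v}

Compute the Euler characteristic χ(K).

χ(K)=-3

n_0=8 n_1=21 n_2=10
χ=+8−21+10=-3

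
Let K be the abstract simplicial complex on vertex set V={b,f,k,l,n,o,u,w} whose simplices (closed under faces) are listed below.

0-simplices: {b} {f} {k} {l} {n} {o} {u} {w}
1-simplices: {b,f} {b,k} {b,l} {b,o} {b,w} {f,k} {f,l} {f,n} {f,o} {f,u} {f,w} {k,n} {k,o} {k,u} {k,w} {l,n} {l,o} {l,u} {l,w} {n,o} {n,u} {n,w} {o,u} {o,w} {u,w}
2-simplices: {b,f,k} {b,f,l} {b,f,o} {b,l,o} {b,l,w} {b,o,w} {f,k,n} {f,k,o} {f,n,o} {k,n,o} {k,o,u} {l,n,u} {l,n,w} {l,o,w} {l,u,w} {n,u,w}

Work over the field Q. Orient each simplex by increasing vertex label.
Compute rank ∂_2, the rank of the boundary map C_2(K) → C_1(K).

n_0=8 n_1=25 n_2=16  [Q]
∂1: piv[bf,bk,bl,bo,bw,fn,fu] rk=7  ker:fk,fl,fo,fw,kn,ko,ku,kw,ln,lo,lu,lw,no,nu,nw,ou,ow,uw
∂2: piv[bfk,bfl,bfo,blo,blw,bow,fkn,fko,fno,kou,lnu,lnw,luw] rk=13  ker:kno,low,nuw
rk∂_2=13

rank∂_2=13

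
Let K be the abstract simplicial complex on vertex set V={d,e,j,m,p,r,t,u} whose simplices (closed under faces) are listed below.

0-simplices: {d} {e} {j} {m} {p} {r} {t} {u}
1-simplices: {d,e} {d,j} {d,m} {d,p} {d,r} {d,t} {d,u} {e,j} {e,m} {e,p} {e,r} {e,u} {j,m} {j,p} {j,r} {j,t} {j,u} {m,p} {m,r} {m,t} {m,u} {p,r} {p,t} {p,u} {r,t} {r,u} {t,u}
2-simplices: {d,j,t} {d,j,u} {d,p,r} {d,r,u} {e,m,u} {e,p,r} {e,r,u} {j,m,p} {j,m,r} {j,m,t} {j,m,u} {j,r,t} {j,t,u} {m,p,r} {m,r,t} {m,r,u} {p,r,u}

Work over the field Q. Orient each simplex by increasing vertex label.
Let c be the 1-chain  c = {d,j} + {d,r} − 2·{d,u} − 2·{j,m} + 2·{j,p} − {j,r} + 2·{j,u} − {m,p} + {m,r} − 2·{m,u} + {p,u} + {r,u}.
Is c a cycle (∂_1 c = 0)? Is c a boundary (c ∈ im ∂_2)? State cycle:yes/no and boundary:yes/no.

n_0=8 n_1=27 n_2=17  [Q]
∂1: piv[de,dj,dm,dp,dr,dt,du] rk=7  ker:ej,em,ep,er,eu,jm,jp,jr,jt,ju,mp,mr,mt,mu,pr,pt,pu,rt,ru,tu
∂2: piv[djt,dju,dpr,dru,emu,epr,eru,jmp,jmr,jmt,jmu,jrt,jtu,mpr,mru,pru] rk=16  ker:mrt
∂1c = 0
c vs im∂2: reduces to 0 ⇒ boundary

cycle:yes boundary:yes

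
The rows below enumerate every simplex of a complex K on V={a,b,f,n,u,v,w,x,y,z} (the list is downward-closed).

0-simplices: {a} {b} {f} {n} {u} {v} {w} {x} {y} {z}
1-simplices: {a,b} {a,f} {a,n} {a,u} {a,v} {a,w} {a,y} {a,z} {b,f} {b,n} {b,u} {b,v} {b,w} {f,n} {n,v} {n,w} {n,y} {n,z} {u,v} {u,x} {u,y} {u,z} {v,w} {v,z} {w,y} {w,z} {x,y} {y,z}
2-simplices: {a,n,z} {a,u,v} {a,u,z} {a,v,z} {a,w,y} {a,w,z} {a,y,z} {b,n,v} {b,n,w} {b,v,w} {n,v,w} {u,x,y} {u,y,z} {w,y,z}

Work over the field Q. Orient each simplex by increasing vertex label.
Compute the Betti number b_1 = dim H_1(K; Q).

b_1=7

n_0=10 n_1=28 n_2=14  [Q]
∂1: piv[ab,af,an,au,av,aw,ay,az,ux] rk=9  ker:bf,bn,bu,bv,bw,fn,nv,nw,ny,nz,uv,uy,uz,vw,vz,wy,wz,xy,yz
∂2: piv[anz,auv,auz,avz,awy,awz,ayz,bnv,bnw,bvw,uxy,uyz] rk=12  ker:nvw,wyz
b_1=(28−9)−12=7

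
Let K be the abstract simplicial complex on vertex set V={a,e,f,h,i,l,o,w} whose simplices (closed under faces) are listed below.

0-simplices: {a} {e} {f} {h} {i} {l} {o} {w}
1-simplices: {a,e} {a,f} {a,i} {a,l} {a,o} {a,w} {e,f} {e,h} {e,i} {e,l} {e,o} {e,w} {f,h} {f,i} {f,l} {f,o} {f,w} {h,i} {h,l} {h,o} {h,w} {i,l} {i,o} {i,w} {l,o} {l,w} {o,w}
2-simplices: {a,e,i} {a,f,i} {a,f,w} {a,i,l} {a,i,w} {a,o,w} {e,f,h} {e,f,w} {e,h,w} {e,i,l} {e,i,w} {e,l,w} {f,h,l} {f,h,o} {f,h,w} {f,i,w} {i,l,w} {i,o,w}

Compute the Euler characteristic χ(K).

χ(K)=-1

n_0=8 n_1=27 n_2=18
χ=+8−27+18=-1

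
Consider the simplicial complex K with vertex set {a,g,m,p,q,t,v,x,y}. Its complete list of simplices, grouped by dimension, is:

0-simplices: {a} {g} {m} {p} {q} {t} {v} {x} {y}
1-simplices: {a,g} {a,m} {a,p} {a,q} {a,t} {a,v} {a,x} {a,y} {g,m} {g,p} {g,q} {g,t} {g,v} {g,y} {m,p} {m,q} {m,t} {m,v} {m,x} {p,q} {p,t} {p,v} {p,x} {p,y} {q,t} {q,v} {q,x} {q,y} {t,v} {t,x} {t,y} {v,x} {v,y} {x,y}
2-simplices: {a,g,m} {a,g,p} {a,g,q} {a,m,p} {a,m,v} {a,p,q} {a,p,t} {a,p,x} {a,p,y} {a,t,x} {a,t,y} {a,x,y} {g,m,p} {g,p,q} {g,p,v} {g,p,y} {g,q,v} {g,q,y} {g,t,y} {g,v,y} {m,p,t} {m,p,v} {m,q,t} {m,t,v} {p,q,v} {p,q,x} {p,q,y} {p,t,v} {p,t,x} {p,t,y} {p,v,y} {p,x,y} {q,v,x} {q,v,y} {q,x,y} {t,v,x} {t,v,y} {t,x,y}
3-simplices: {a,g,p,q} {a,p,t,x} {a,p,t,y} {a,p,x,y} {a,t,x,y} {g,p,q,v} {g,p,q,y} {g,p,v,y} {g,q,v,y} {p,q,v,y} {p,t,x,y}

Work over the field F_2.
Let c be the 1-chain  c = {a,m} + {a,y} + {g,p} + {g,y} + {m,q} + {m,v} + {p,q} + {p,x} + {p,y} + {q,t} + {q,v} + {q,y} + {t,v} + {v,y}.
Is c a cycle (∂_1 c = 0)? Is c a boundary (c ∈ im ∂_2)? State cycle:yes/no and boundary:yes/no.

cycle:no boundary:no

n_0=9 n_1=34 n_2=38 n_3=11  [Z2]
∂1: piv[ag,am,ap,aq,at,av,ax,ay] rk=8  ker:gm,gp,gq,gt,gv,gy,mp,mq,mt,mv,mx,pq,pt,pv,px,py,qt,qv,qx,qy,tv,tx,ty,vx,vy,xy
∂2: piv[agm,agp,agq,amp,amv,apq,apt,apx,apy,atx,aty,axy,gpv,gpy,gqv,gqy,gty,gvy,mpt,mpv,mqt,mtv,pqx,qvx] rk=24  ker:gmp,gpq,pqv,pqy,ptv,ptx,pty,pvy,pxy,qvy,qxy,tvx,tvy,txy
∂3: piv[agpq,aptx,apty,apxy,atxy,gpqv,gpqy,gpvy,gqvy] rk=9  ker:pqvy,ptxy
∂1c = {m} + {q} + {x} + {y}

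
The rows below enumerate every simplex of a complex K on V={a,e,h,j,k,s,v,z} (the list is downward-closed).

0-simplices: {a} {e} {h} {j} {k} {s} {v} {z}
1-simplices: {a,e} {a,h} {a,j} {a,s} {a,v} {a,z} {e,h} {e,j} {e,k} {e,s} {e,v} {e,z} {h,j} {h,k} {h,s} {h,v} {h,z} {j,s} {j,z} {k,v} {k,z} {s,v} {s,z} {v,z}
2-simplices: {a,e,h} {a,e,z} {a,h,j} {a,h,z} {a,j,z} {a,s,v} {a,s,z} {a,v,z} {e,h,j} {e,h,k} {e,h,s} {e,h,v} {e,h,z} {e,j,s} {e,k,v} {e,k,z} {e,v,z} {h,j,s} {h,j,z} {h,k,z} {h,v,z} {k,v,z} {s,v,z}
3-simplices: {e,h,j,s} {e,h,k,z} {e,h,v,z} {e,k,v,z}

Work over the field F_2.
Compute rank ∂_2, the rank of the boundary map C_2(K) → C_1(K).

n_0=8 n_1=24 n_2=23 n_3=4  [Z2]
∂1: piv[ae,ah,aj,as,av,az,ek] rk=7  ker:eh,ej,es,ev,ez,hj,hk,hs,hv,hz,js,jz,kv,kz,sv,sz,vz
∂2: piv[aeh,aez,ahj,ahz,ajz,asv,asz,avz,ehj,ehk,ehs,ehv,ejs,ekv,ekz,evz] rk=16  ker:ehz,hjs,hjz,hkz,hvz,kvz,svz
∂3: piv[ehjs,ehkz,ehvz,ekvz] rk=4
rk∂_2=16

rank∂_2=16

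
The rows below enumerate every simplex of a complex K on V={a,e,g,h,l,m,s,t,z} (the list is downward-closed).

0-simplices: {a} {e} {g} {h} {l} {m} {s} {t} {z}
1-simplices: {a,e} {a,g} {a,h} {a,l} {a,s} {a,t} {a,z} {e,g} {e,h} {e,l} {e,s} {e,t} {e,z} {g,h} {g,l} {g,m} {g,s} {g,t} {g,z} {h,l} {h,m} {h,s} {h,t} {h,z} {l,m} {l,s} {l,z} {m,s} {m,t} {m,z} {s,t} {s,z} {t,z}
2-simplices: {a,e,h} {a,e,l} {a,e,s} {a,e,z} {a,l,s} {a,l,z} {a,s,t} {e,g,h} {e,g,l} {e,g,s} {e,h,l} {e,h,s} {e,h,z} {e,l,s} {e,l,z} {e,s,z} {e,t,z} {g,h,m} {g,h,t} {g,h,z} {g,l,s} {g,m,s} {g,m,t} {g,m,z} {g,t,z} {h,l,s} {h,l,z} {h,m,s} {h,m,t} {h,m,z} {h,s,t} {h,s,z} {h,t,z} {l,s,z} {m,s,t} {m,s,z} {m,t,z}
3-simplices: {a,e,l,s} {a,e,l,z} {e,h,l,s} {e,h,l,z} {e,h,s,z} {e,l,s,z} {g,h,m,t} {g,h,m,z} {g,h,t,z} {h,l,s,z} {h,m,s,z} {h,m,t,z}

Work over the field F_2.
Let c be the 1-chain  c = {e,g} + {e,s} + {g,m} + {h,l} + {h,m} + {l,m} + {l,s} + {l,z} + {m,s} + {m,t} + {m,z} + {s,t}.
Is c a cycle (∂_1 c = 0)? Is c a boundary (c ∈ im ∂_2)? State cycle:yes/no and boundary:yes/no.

n_0=9 n_1=33 n_2=37 n_3=12  [Z2]
∂1: piv[ae,ag,ah,al,as,at,az,gm] rk=8  ker:eg,eh,el,es,et,ez,gh,gl,gs,gt,gz,hl,hm,hs,ht,hz,lm,ls,lz,ms,mt,mz,st,sz,tz
∂2: piv[aeh,ael,aes,aez,als,alz,ast,egh,egl,egs,ehl,ehs,ehz,esz,etz,ghm,ght,ghz,gms,gmt,gmz,gtz,hst] rk=23  ker:els,elz,gls,hls,hlz,hms,hmt,hmz,hsz,htz,lsz,mst,msz,mtz
∂3: piv[aels,aelz,ehls,ehlz,ehsz,elsz,ghmt,ghmz,ghtz,hmsz,hmtz] rk=11  ker:hlsz
∂1c = 0
c vs im∂2: residual ≠ 0 ⇒ not boundary

cycle:yes boundary:no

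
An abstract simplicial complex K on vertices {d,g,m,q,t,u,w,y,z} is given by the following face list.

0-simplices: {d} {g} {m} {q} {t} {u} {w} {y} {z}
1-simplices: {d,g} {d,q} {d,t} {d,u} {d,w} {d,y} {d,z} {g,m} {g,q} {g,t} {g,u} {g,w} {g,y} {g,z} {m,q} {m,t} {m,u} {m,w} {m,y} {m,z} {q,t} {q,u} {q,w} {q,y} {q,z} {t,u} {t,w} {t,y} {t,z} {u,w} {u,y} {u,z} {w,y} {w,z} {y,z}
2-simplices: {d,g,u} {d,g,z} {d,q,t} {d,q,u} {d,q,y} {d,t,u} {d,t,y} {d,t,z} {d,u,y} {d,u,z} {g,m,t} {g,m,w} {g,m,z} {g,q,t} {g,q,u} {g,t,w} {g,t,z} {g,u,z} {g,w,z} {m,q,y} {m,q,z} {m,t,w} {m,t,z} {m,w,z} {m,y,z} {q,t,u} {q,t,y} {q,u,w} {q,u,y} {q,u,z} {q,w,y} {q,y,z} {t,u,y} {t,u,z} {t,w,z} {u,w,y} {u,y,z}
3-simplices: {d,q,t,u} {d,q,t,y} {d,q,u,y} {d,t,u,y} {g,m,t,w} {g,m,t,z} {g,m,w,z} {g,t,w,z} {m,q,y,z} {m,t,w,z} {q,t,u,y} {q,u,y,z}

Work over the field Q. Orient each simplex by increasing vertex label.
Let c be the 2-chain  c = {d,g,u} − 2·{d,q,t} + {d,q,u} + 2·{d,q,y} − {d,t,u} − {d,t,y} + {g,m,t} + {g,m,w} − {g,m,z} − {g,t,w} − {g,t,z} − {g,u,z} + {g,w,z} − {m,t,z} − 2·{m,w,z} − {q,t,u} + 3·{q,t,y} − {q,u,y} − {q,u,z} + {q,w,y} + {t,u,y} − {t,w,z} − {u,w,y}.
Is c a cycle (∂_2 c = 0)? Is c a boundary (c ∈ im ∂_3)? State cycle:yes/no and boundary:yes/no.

cycle:no boundary:no

n_0=9 n_1=35 n_2=37 n_3=12  [Q]
∂1: piv[dg,dq,dt,du,dw,dy,dz,gm] rk=8  ker:gq,gt,gu,gw,gy,gz,mq,mt,mu,mw,my,mz,qt,qu,qw,qy,qz,tu,tw,ty,tz,uw,uy,uz,wy,wz,yz
∂2: piv[dgu,dgz,dqt,dqu,dqy,dtu,dty,dtz,duy,duz,gmt,gmw,gmz,gqt,gqu,gtw,gwz,mqy,mqz,myz,quw,quz,qwy] rk=23  ker:gtz,guz,mtw,mtz,mwz,qtu,qty,quy,qyz,tuy,tuz,twz,uwy,uyz
∂3: piv[dqtu,dqty,dquy,dtuy,gmtw,gmtz,gmwz,gtwz,mqyz,quyz] rk=10  ker:mtwz,qtuy
∂2c = {d,g} + {d,q} − {d,u} − {d,y} + {g,m} − 3·{g,t} + {g,w} + 2·{g,z} − {m,w} + 2·{m,z} + {q,w} − {q,y} + {q,z} − {t,u} − 2·{t,w} + {t,y} − {t,z} − {u,w} + {u,y} − 2·{u,z} − 2·{w,z}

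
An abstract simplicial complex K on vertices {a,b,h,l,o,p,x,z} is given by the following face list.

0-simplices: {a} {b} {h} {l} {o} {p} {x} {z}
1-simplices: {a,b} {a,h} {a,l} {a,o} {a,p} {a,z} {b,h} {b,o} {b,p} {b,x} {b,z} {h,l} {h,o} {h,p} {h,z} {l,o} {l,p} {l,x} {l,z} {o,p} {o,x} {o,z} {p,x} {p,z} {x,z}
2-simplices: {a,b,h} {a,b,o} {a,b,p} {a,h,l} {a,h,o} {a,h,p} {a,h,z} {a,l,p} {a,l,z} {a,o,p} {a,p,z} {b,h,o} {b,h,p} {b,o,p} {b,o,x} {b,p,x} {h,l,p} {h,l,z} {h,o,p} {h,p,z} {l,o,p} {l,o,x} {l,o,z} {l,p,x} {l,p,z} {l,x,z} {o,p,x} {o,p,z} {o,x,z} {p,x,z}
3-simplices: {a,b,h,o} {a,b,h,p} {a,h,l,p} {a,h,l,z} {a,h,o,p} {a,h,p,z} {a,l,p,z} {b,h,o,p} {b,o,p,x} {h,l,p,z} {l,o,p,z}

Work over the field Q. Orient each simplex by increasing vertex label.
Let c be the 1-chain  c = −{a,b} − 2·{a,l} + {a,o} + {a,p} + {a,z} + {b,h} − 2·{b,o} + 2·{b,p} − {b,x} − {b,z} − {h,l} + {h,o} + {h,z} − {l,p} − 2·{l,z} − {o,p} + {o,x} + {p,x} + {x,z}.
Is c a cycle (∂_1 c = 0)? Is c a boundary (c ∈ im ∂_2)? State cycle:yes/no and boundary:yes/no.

n_0=8 n_1=25 n_2=30 n_3=11  [Q]
∂1: piv[ab,ah,al,ao,ap,az,bx] rk=7  ker:bh,bo,bp,bz,hl,ho,hp,hz,lo,lp,lx,lz,op,ox,oz,px,pz,xz
∂2: piv[abh,abo,abp,ahl,aho,ahp,ahz,alp,alz,aop,apz,box,bpx,lop,lox,loz,lxz] rk=17  ker:bho,bhp,bop,hlp,hlz,hop,hpz,lpx,lpz,opx,opz,oxz,pxz
∂3: piv[abho,abhp,ahlp,ahlz,ahop,ahpz,alpz,bhop,bopx,lopz] rk=10  ker:hlpz
∂1c = 0
c vs im∂2: residual ≠ 0 ⇒ not boundary

cycle:yes boundary:no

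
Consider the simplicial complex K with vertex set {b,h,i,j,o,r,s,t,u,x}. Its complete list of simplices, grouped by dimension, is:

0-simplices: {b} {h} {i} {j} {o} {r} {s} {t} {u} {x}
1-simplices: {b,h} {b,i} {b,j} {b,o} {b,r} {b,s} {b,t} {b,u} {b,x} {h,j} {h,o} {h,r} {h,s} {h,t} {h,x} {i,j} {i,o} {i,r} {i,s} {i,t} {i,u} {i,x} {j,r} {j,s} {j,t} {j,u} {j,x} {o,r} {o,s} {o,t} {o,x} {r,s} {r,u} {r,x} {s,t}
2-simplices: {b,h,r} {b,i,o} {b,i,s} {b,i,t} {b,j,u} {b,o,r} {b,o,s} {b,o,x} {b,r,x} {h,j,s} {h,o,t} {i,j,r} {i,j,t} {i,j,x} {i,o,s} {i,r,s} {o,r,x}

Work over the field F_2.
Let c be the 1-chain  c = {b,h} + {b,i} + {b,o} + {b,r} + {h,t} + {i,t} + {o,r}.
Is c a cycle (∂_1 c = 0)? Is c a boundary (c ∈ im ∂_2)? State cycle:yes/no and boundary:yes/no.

cycle:yes boundary:no

n_0=10 n_1=35 n_2=17  [Z2]
∂1: piv[bh,bi,bj,bo,br,bs,bt,bu,bx] rk=9  ker:hj,ho,hr,hs,ht,hx,ij,io,ir,is,it,iu,ix,jr,js,jt,ju,jx,or,os,ot,ox,rs,ru,rx,st
∂2: piv[bhr,bio,bis,bit,bju,bor,bos,box,brx,hjs,hot,ijr,ijt,ijx,irs] rk=15  ker:ios,orx
∂1c = 0
c vs im∂2: residual ≠ 0 ⇒ not boundary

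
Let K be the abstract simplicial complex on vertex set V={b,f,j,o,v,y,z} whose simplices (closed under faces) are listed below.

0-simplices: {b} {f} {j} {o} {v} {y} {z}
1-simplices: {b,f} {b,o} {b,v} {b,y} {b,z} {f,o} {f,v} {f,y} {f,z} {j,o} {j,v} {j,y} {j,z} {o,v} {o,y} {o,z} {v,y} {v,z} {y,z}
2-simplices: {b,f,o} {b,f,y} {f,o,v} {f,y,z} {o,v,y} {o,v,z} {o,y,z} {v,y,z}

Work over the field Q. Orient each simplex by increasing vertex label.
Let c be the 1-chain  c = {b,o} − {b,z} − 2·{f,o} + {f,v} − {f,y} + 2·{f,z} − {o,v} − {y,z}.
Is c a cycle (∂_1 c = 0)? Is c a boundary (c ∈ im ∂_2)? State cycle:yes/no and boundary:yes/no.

n_0=7 n_1=19 n_2=8  [Q]
∂1: piv[bf,bo,bv,by,bz,jo] rk=6  ker:fo,fv,fy,fz,jv,jy,jz,ov,oy,oz,vy,vz,yz
∂2: piv[bfo,bfy,fov,fyz,ovy,ovz,oyz] rk=7  ker:vyz
∂1c = 0
c vs im∂2: residual ≠ 0 ⇒ not boundary

cycle:yes boundary:no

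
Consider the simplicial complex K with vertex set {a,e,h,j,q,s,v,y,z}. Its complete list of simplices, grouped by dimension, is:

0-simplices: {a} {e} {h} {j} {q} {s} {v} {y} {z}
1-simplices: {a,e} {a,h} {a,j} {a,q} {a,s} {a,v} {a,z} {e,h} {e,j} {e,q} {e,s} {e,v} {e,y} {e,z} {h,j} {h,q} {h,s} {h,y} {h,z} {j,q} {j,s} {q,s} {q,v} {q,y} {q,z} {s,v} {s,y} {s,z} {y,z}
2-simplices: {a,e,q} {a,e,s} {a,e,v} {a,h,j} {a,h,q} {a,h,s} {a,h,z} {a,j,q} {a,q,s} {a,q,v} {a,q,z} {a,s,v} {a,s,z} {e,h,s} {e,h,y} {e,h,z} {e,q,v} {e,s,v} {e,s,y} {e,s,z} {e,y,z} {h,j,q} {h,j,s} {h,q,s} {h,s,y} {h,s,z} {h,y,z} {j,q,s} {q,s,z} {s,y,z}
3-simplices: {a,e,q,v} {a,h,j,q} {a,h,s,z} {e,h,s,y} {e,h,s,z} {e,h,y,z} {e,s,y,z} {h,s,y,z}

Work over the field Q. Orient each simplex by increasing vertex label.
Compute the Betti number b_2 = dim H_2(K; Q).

n_0=9 n_1=29 n_2=30 n_3=8  [Q]
∂1: piv[ae,ah,aj,aq,as,av,az,ey] rk=8  ker:eh,ej,eq,es,ev,ez,hj,hq,hs,hy,hz,jq,js,qs,qv,qy,qz,sv,sy,sz,yz
∂2: piv[aeq,aes,aev,ahj,ahq,ahs,ahz,ajq,aqs,aqv,aqz,asv,asz,ehs,ehy,ehz,esy,eyz,hjs] rk=19  ker:eqv,esv,esz,hjq,hqs,hsy,hsz,hyz,jqs,qsz,syz
∂3: piv[aeqv,ahjq,ahsz,ehsy,ehsz,ehyz,esyz] rk=7  ker:hsyz
b_2=(30−19)−7=4

b_2=4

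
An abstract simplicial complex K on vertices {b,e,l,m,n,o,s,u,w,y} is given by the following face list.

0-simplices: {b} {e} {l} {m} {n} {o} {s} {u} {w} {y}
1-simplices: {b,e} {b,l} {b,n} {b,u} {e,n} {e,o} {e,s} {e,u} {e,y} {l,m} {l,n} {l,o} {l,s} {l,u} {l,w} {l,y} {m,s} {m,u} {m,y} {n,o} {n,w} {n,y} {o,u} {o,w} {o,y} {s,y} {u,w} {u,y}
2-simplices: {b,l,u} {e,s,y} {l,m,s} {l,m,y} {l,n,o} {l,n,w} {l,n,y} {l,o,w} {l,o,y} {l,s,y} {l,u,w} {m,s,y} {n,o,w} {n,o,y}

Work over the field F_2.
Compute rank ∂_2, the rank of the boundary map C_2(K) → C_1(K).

n_0=10 n_1=28 n_2=14  [Z2]
∂1: piv[be,bl,bn,bu,eo,es,ey,lm,lw] rk=9  ker:en,eu,ln,lo,ls,lu,ly,ms,mu,my,no,nw,ny,ou,ow,oy,sy,uw,uy
∂2: piv[blu,esy,lms,lmy,lno,lnw,lny,low,loy,lsy,luw] rk=11  ker:msy,now,noy
rk∂_2=11

rank∂_2=11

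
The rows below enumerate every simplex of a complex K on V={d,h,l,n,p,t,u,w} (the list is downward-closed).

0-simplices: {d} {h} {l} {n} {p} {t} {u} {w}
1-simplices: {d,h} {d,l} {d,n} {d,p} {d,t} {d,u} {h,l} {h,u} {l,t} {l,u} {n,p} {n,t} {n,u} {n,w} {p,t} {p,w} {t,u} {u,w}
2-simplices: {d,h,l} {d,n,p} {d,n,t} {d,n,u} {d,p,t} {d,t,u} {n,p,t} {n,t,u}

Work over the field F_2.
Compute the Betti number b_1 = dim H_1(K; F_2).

n_0=8 n_1=18 n_2=8  [Z2]
∂1: piv[dh,dl,dn,dp,dt,du,nw] rk=7  ker:hl,hu,lt,lu,np,nt,nu,pt,pw,tu,uw
∂2: piv[dhl,dnp,dnt,dnu,dpt,dtu] rk=6  ker:npt,ntu
b_1=(18−7)−6=5

b_1=5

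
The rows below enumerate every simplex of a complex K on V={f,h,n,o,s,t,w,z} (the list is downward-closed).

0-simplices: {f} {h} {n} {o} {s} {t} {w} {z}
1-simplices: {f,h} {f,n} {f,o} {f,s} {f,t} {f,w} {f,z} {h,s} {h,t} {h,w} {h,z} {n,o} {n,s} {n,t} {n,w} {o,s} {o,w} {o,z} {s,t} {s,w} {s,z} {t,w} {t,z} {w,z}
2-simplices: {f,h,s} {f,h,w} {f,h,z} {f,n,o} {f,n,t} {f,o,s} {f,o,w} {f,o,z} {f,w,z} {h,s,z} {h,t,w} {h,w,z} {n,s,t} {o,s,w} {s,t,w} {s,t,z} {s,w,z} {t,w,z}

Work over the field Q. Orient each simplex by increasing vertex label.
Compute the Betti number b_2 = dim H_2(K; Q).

n_0=8 n_1=24 n_2=18  [Q]
∂1: piv[fh,fn,fo,fs,ft,fw,fz] rk=7  ker:hs,ht,hw,hz,no,ns,nt,nw,os,ow,oz,st,sw,sz,tw,tz,wz
∂2: piv[fhs,fhw,fhz,fno,fnt,fos,fow,foz,fwz,hsz,htw,nst,osw,stw,stz] rk=15  ker:hwz,swz,twz
b_2=(18−15)−0=3

b_2=3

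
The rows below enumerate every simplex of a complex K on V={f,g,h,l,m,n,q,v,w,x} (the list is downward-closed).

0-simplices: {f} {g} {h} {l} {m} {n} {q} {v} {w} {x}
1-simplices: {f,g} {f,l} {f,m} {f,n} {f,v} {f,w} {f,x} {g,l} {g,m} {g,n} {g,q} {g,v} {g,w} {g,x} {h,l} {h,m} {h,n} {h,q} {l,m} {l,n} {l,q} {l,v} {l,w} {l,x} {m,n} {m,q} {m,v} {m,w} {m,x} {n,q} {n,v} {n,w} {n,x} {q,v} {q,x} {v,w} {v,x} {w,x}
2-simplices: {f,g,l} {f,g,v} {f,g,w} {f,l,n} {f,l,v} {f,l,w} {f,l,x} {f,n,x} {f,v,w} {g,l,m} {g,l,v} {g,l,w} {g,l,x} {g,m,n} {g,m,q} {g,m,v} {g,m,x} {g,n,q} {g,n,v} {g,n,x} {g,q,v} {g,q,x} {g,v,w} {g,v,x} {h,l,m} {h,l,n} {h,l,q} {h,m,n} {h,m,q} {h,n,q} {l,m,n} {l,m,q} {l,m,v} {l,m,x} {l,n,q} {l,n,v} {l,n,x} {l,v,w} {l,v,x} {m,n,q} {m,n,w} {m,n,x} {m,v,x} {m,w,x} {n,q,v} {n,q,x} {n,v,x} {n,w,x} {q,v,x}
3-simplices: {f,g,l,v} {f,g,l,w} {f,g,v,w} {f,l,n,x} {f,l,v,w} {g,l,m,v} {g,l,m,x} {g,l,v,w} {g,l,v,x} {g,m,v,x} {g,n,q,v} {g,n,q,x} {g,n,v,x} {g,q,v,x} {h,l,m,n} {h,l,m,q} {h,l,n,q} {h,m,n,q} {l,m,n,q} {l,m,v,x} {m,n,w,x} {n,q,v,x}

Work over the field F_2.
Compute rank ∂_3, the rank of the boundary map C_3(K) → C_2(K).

rank∂_3=18

n_0=10 n_1=38 n_2=49 n_3=22  [Z2]
∂1: piv[fg,fl,fm,fn,fv,fw,fx,gq,hl] rk=9  ker:gl,gm,gn,gv,gw,gx,hm,hn,hq,lm,ln,lq,lv,lw,lx,mn,mq,mv,mw,mx,nq,nv,nw,nx,qv,qx,vw,vx,wx
∂2: piv[fgl,fgv,fgw,fln,flv,flw,flx,fnx,fvw,glm,glx,gmn,gmq,gmv,gmx,gnq,gnv,gnx,gqv,gqx,gvx,hlm,hln,hlq,hmq,mnw,mwx] rk=27  ker:glv,glw,gvw,hmn,hnq,lmn,lmq,lmv,lmx,lnq,lnv,lnx,lvw,lvx,mnq,mnx,mvx,nqv,nqx,nvx,nwx,qvx
∂3: piv[fglv,fglw,fgvw,flnx,flvw,glmv,glmx,glvx,gmvx,gnqv,gnqx,gnvx,gqvx,hlmn,hlmq,hlnq,hmnq,mnwx] rk=18  ker:glvw,lmnq,lmvx,nqvx
rk∂_3=18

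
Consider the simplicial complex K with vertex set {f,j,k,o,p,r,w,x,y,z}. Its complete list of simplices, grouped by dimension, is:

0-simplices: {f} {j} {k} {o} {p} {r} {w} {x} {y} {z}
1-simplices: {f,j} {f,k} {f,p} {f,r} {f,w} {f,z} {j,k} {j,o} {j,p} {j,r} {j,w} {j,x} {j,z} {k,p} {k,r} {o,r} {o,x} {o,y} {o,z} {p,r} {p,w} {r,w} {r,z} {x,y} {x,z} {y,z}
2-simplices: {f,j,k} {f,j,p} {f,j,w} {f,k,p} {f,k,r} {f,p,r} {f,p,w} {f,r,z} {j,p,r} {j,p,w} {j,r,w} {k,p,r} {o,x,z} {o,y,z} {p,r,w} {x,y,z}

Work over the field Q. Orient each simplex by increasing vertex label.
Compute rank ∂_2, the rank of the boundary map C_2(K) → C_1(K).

rank∂_2=13

n_0=10 n_1=26 n_2=16  [Q]
∂1: piv[fj,fk,fp,fr,fw,fz,jo,jx,oy] rk=9  ker:jk,jp,jr,jw,jz,kp,kr,or,ox,oz,pr,pw,rw,rz,xy,xz,yz
∂2: piv[fjk,fjp,fjw,fkp,fkr,fpr,fpw,frz,jpr,jrw,oxz,oyz,xyz] rk=13  ker:jpw,kpr,prw
rk∂_2=13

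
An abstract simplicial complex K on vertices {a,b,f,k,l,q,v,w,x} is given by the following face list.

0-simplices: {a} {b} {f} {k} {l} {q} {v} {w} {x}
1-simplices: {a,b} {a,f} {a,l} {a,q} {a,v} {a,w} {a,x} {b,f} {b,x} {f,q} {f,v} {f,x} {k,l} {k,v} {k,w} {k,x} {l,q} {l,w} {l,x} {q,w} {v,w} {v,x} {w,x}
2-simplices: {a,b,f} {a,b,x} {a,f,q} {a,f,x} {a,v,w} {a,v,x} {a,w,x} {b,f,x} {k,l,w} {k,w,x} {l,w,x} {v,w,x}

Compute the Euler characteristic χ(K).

n_0=9 n_1=23 n_2=12
χ=+9−23+12=-2

χ(K)=-2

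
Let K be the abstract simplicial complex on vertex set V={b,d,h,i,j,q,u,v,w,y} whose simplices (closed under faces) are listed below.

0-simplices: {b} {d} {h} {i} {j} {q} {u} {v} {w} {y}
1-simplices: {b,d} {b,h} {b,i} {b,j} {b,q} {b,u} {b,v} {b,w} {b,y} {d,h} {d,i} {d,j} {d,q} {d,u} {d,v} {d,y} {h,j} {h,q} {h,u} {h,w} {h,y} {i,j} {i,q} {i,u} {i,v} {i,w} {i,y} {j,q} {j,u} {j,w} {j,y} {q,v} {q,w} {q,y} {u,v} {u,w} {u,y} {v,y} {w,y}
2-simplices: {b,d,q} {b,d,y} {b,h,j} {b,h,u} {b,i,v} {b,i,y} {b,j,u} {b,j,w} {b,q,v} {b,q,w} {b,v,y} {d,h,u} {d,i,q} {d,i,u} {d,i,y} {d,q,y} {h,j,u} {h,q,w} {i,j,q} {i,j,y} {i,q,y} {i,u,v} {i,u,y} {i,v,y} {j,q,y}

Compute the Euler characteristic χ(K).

n_0=10 n_1=39 n_2=25
χ=+10−39+25=-4

χ(K)=-4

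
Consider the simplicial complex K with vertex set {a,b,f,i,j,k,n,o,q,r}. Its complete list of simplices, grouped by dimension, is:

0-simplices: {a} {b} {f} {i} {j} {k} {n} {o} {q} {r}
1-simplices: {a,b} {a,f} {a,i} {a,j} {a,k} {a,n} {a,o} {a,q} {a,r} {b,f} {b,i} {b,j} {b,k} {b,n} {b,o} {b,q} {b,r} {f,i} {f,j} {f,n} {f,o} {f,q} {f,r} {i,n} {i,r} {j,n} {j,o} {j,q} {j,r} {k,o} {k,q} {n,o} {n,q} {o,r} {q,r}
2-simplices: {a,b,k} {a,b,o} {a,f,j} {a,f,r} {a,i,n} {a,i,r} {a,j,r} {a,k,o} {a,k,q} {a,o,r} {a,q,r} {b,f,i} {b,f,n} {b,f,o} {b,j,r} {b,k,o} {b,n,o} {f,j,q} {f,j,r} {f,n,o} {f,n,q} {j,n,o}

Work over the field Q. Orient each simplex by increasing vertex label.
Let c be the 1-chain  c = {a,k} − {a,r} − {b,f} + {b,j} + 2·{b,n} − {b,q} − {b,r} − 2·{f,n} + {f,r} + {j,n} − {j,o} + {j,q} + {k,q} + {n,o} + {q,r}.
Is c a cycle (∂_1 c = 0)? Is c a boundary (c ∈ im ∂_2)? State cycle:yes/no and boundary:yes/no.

cycle:yes boundary:no

n_0=10 n_1=35 n_2=22  [Q]
∂1: piv[ab,af,ai,aj,ak,an,ao,aq,ar] rk=9  ker:bf,bi,bj,bk,bn,bo,bq,br,fi,fj,fn,fo,fq,fr,in,ir,jn,jo,jq,jr,ko,kq,no,nq,or,qr
∂2: piv[abk,abo,afj,afr,ain,air,ajr,ako,akq,aor,aqr,bfi,bfn,bfo,bjr,bno,fjq,fnq,jno] rk=19  ker:bko,fjr,fno
∂1c = 0
c vs im∂2: residual ≠ 0 ⇒ not boundary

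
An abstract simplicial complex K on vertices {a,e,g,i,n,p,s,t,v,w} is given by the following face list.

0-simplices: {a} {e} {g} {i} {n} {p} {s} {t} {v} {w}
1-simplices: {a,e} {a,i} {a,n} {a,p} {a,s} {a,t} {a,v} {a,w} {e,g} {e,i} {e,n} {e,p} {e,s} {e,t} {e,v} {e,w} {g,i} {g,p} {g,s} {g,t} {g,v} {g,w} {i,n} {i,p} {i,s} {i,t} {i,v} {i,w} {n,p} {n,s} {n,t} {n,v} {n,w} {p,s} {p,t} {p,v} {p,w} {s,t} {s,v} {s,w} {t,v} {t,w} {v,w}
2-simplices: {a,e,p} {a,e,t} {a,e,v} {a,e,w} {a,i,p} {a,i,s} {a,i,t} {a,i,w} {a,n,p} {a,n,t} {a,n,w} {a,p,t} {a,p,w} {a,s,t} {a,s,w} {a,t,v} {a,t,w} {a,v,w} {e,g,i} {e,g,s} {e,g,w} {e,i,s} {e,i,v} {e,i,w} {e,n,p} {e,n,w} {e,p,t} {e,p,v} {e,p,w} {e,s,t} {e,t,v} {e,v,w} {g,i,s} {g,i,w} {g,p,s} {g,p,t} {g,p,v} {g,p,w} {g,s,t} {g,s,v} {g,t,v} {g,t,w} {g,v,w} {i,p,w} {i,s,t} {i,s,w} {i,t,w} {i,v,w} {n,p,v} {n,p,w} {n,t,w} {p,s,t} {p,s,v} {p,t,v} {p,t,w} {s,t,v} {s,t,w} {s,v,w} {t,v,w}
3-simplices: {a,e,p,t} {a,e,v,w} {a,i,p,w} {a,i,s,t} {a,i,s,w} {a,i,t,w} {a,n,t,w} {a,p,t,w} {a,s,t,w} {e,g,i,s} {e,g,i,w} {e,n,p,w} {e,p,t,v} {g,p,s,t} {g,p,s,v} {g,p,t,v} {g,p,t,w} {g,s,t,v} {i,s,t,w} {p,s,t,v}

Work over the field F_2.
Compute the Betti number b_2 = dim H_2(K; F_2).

n_0=10 n_1=43 n_2=59 n_3=20  [Z2]
∂1: piv[ae,ai,an,ap,as,at,av,aw,eg] rk=9  ker:ei,en,ep,es,et,ev,ew,gi,gp,gs,gt,gv,gw,in,ip,is,it,iv,iw,np,ns,nt,nv,nw,ps,pt,pv,pw,st,sv,sw,tv,tw,vw
∂2: piv[aep,aet,aev,aew,aip,ais,ait,aiw,anp,ant,anw,apt,apw,ast,asw,atv,atw,avw,egi,egs,egw,eis,eiv,eiw,enp,epv,gps,gpt,gpv,gpw,gsv,npv] rk=32  ker:enw,ept,epw,est,etv,evw,gis,giw,gst,gtv,gtw,gvw,ipw,ist,isw,itw,ivw,npw,ntw,pst,psv,ptv,ptw,stv,stw,svw,tvw
∂3: piv[aept,aevw,aipw,aist,aisw,aitw,antw,aptw,astw,egis,egiw,enpw,eptv,gpst,gpsv,gptv,gptw,gstv] rk=18  ker:istw,pstv
b_2=(59−32)−18=9

b_2=9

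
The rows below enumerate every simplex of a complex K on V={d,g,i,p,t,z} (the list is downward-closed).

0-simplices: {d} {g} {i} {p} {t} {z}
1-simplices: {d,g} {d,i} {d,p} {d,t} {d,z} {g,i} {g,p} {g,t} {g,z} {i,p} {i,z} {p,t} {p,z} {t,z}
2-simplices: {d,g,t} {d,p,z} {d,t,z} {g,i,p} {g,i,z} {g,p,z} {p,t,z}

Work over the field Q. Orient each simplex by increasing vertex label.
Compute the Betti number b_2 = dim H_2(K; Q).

n_0=6 n_1=14 n_2=7  [Q]
∂1: piv[dg,di,dp,dt,dz] rk=5  ker:gi,gp,gt,gz,ip,iz,pt,pz,tz
∂2: piv[dgt,dpz,dtz,gip,giz,gpz,ptz] rk=7
b_2=(7−7)−0=0

b_2=0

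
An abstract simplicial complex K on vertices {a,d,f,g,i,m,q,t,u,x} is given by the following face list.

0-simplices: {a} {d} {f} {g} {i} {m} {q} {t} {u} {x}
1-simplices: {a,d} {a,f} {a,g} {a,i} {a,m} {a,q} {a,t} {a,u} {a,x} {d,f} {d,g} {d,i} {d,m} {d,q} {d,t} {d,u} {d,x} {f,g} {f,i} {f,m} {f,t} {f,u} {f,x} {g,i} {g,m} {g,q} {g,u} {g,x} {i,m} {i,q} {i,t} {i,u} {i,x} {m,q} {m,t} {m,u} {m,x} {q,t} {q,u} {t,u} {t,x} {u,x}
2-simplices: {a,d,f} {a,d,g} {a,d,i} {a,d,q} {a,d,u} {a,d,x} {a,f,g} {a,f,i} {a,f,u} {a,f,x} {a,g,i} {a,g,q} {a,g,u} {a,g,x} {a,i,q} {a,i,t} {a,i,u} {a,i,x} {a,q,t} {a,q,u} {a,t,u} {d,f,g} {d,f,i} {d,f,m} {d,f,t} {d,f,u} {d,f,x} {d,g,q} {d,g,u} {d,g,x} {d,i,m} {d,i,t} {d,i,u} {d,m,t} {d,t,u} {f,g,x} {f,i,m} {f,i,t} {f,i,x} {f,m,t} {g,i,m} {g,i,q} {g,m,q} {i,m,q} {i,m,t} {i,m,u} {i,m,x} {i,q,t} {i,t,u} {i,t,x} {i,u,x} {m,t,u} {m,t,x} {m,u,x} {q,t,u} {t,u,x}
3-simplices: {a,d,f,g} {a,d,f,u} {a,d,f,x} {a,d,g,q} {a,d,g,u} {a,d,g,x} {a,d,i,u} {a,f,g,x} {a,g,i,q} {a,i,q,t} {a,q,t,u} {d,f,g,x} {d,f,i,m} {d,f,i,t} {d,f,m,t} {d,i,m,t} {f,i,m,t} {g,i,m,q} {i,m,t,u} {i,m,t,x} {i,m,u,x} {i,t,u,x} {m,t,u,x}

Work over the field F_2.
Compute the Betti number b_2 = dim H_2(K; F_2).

b_2=4

n_0=10 n_1=42 n_2=56 n_3=23  [Z2]
∂1: piv[ad,af,ag,ai,am,aq,at,au,ax] rk=9  ker:df,dg,di,dm,dq,dt,du,dx,fg,fi,fm,ft,fu,fx,gi,gm,gq,gu,gx,im,iq,it,iu,ix,mq,mt,mu,mx,qt,qu,tu,tx,ux
∂2: piv[adf,adg,adi,adq,adu,adx,afg,afi,afu,afx,agi,agq,agu,agx,aiq,ait,aiu,aix,aqt,aqu,atu,dfm,dft,dim,dit,dmt,gim,gmq,imu,imx,itx,iux] rk=32  ker:dfg,dfi,dfu,dfx,dgq,dgu,dgx,diu,dtu,fgx,fim,fit,fix,fmt,giq,imq,imt,iqt,itu,mtu,mtx,mux,qtu,tux
∂3: piv[adfg,adfu,adfx,adgq,adgu,adgx,adiu,afgx,agiq,aiqt,aqtu,dfim,dfit,dfmt,dimt,gimq,imtu,imtx,imux,itux] rk=20  ker:dfgx,fimt,mtux
b_2=(56−32)−20=4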